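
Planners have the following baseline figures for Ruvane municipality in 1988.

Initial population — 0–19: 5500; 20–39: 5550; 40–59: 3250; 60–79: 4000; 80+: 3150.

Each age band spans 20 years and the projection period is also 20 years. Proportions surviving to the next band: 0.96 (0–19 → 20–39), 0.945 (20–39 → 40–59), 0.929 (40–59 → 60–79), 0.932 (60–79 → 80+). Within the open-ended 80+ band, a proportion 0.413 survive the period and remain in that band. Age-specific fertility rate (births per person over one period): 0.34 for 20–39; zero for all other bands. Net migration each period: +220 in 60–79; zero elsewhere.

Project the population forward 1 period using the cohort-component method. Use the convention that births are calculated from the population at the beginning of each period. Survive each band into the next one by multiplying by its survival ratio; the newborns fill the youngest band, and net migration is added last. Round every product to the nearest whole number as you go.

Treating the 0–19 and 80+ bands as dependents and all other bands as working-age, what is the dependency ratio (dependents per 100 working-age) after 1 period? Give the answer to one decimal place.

50.2

Call the bands 1 to 5, youngest first.
Period 1.
Births: 5550 * 0.34 = 1887
Band 2: 5500 * 0.96 = 5280
Band 3: 5550 * 0.945 = 5245
Band 4: 3250 * 0.929 = 3019
Band 5: 4000 * 0.932 + 3150 * 0.413 = 3728 + 1301 = 5029
Net migration: Band 4 + 220 → 3239
Giving 1887 / 5280 / 5245 / 3239 / 5029.
Dependents (band 0–19 + band 80+) = 1887 + 5029 = 6916; working-age = 13764; ratio = 6916/13764 × 100 = 50.2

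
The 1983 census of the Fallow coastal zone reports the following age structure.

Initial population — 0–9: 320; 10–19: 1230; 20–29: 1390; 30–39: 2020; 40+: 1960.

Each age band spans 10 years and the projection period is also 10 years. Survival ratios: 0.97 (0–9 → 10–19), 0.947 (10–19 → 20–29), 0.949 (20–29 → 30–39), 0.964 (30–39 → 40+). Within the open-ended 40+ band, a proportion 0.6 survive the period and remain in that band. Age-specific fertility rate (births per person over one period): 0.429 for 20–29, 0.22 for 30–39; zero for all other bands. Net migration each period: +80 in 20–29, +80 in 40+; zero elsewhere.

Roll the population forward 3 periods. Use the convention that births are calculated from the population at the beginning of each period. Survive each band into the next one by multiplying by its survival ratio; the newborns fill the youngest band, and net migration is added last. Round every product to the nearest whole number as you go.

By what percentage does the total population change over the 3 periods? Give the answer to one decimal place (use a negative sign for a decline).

-16.3

Period 1:
Births: 1390 × 0.429 = 596, 2020 × 0.22 = 444 → 1040
10–19: 320 × 0.97 = 310
20–29: 1230 × 0.947 = 1165
30–39: 1390 × 0.949 = 1319
40+: 2020 × 0.964 + 1960 × 0.6 = 1947 + 1176 = 3123
Net migration: 20–29 + 80 → 1245; 40+ + 80 → 3203
Population now: 0–9=1040, 10–19=310, 20–29=1245, 30–39=1319, 40+=3203
Period 2:
Births: 1245 × 0.429 = 534, 1319 × 0.22 = 290 → 824
10–19: 1040 × 0.97 = 1009
20–29: 310 × 0.947 = 294
30–39: 1245 × 0.949 = 1182
40+: 1319 × 0.964 + 3203 × 0.6 = 1272 + 1922 = 3194
Net migration: 20–29 + 80 → 374; 40+ + 80 → 3274
Population now: 0–9=824, 10–19=1009, 20–29=374, 30–39=1182, 40+=3274
Period 3:
Births: 374 × 0.429 = 160, 1182 × 0.22 = 260 → 420
10–19: 824 × 0.97 = 799
20–29: 1009 × 0.947 = 956
30–39: 374 × 0.949 = 355
40+: 1182 × 0.964 + 3274 × 0.6 = 1139 + 1964 = 3103
Net migration: 20–29 + 80 → 1036; 40+ + 80 → 3183
Population now: 0–9=420, 10–19=799, 20–29=1036, 30–39=355, 40+=3183
Total: 6920 → 5793; change = -1127; percentage change = -16.3%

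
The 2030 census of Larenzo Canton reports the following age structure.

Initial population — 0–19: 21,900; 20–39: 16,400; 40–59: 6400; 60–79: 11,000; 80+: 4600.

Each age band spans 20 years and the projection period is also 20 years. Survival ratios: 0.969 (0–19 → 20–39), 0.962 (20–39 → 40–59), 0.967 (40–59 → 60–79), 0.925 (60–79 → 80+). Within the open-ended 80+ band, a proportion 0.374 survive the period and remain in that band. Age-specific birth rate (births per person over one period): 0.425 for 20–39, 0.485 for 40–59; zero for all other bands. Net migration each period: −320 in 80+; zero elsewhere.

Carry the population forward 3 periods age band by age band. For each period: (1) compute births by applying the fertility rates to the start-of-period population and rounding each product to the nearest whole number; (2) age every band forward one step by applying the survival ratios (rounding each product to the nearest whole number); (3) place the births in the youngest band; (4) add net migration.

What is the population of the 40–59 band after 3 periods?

[period 1]
Births: 16400 * 0.425 = 6970 ; 6400 * 0.485 = 3104 ⇒ total 10074
20–39: 21900 * 0.969 = 21221
40–59: 16400 * 0.962 = 15777
60–79: 6400 * 0.967 = 6189
80+: 11000 * 0.925 + 4600 * 0.374 = 10175 + 1720 = 11895
Net migration: 80+ − 320 → 11575
→ [10074, 21221, 15777, 6189, 11575]
[period 2]
Births: 21221 * 0.425 = 9019 ; 15777 * 0.485 = 7652 ⇒ total 16671
20–39: 10074 * 0.969 = 9762
40–59: 21221 * 0.962 = 20415
60–79: 15777 * 0.967 = 15256
80+: 6189 * 0.925 + 11575 * 0.374 = 5725 + 4329 = 10054
Net migration: 80+ − 320 → 9734
→ [16671, 9762, 20415, 15256, 9734]
[period 3]
Births: 9762 * 0.425 = 4149 ; 20415 * 0.485 = 9901 ⇒ total 14050
20–39: 16671 * 0.969 = 16154
40–59: 9762 * 0.962 = 9391
60–79: 20415 * 0.967 = 19741
80+: 15256 * 0.925 + 9734 * 0.374 = 14112 + 3641 = 17753
Net migration: 80+ − 320 → 17433
→ [14050, 16154, 9391, 19741, 17433]

9391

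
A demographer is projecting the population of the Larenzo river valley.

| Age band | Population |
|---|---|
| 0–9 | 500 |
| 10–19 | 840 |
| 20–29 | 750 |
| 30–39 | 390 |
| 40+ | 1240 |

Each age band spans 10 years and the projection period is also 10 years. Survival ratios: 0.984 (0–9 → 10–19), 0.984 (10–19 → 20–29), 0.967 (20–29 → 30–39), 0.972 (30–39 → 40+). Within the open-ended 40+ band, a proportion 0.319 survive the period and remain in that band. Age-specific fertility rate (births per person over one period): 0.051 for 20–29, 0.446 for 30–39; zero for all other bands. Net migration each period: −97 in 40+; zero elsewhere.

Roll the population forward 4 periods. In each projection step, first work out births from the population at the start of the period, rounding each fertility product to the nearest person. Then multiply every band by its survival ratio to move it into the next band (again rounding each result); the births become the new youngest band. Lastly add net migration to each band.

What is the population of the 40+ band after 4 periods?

(Bands numbered youngest = 1 to oldest = 5.)
Period 1:
Births: 750 * 0.051 = 38  |  390 * 0.446 = 174 ⇒ total 212
Band 2: 500 * 0.984 = 492
Band 3: 840 * 0.984 = 827
Band 4: 750 * 0.967 = 725
Band 5: 390 * 0.972 + 1240 * 0.319 = 379 + 396 = 775
Net migration: Band 5 − 97 → 678
End of period: [212, 492, 827, 725, 678]
Period 2:
Births: 827 * 0.051 = 42  |  725 * 0.446 = 323 ⇒ total 365
Band 2: 212 * 0.984 = 209
Band 3: 492 * 0.984 = 484
Band 4: 827 * 0.967 = 800
Band 5: 725 * 0.972 + 678 * 0.319 = 705 + 216 = 921
Net migration: Band 5 − 97 → 824
End of period: [365, 209, 484, 800, 824]
Period 3:
Births: 484 * 0.051 = 25  |  800 * 0.446 = 357 ⇒ total 382
Band 2: 365 * 0.984 = 359
Band 3: 209 * 0.984 = 206
Band 4: 484 * 0.967 = 468
Band 5: 800 * 0.972 + 824 * 0.319 = 778 + 263 = 1041
Net migration: Band 5 − 97 → 944
End of period: [382, 359, 206, 468, 944]
Period 4:
Births: 206 * 0.051 = 11  |  468 * 0.446 = 209 ⇒ total 220
Band 2: 382 * 0.984 = 376
Band 3: 359 * 0.984 = 353
Band 4: 206 * 0.967 = 199
Band 5: 468 * 0.972 + 944 * 0.319 = 455 + 301 = 756
Net migration: Band 5 − 97 → 659
End of period: [220, 376, 353, 199, 659]

659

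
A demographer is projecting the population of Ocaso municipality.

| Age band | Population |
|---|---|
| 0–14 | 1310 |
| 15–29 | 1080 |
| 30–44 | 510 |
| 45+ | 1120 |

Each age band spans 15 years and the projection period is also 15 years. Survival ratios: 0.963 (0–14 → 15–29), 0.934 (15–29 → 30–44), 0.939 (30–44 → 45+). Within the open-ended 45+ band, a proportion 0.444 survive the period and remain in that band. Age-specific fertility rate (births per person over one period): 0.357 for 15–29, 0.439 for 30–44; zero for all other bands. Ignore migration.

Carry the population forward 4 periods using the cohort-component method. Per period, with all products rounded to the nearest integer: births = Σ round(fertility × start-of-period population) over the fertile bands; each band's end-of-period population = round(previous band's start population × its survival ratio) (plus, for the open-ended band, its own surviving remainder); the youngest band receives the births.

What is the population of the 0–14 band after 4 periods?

Numbering the groups 1..4 from youngest to oldest:
— Period 1 —
Births: 1080 × 0.357 = 386  |  510 × 0.439 = 224 ⇒ total 610
Group 2: 1310 × 0.963 = 1262
Group 3: 1080 × 0.934 = 1009
Group 4: 510 × 0.939 + 1120 × 0.444 = 479 + 497 = 976
End of period: [610, 1262, 1009, 976]
— Period 2 —
Births: 1262 × 0.357 = 451  |  1009 × 0.439 = 443 ⇒ total 894
Group 2: 610 × 0.963 = 587
Group 3: 1262 × 0.934 = 1179
Group 4: 1009 × 0.939 + 976 × 0.444 = 947 + 433 = 1380
End of period: [894, 587, 1179, 1380]
— Period 3 —
Births: 587 × 0.357 = 210  |  1179 × 0.439 = 518 ⇒ total 728
Group 2: 894 × 0.963 = 861
Group 3: 587 × 0.934 = 548
Group 4: 1179 × 0.939 + 1380 × 0.444 = 1107 + 613 = 1720
End of period: [728, 861, 548, 1720]
— Period 4 —
Births: 861 × 0.357 = 307  |  548 × 0.439 = 241 ⇒ total 548
Group 2: 728 × 0.963 = 701
Group 3: 861 × 0.934 = 804
Group 4: 548 × 0.939 + 1720 × 0.444 = 515 + 764 = 1279
End of period: [548, 701, 804, 1279]

548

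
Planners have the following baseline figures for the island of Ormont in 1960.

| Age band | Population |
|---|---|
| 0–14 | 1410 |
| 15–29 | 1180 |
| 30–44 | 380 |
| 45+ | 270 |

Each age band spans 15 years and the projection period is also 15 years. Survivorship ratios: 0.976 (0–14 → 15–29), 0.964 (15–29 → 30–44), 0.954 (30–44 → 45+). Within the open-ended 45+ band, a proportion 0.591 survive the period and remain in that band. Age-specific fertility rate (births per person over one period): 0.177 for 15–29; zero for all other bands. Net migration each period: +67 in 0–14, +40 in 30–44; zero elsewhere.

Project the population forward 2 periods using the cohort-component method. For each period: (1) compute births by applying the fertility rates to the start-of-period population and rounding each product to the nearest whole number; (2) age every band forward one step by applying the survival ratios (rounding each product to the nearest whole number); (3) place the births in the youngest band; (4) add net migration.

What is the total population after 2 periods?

3379

— Period 1 —
Births: 1180 × 0.177 = 209
15–29: 1410 × 0.976 = 1376
30–44: 1180 × 0.964 = 1138
45+: 380 × 0.954 + 270 × 0.591 = 363 + 160 = 523
Net migration: 0–14 + 67 → 276; 30–44 + 40 → 1178
End of period: [276, 1376, 1178, 523]
— Period 2 —
Births: 1376 × 0.177 = 244
15–29: 276 × 0.976 = 269
30–44: 1376 × 0.964 = 1326
45+: 1178 × 0.954 + 523 × 0.591 = 1124 + 309 = 1433
Net migration: 0–14 + 67 → 311; 30–44 + 40 → 1366
End of period: [311, 269, 1366, 1433]
Total after period 2: 311 + 269 + 1366 + 1433 = 3379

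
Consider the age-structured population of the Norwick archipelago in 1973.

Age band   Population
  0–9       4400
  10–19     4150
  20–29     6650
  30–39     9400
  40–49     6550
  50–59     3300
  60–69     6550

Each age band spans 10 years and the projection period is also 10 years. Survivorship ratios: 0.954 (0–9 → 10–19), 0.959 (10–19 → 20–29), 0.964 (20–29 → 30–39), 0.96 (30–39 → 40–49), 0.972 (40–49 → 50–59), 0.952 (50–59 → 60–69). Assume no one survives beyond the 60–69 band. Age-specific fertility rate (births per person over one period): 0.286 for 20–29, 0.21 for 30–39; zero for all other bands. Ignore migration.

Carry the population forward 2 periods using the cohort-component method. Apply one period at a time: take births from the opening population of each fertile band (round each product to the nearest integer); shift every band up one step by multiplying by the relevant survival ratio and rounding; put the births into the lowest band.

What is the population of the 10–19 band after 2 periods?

Let band 1 be 0–9 through band 7 = 60–69.
[period 1]
Births: 6650 × 0.286 = 1902  |  9400 × 0.21 = 1974 ⇒ total 3876
Band 2: 4400 × 0.954 = 4198
Band 3: 4150 × 0.959 = 3980
Band 4: 6650 × 0.964 = 6411
Band 5: 9400 × 0.96 = 9024
Band 6: 6550 × 0.972 = 6367
Band 7: 3300 × 0.952 = 3142
→ [3876, 4198, 3980, 6411, 9024, 6367, 3142]
[period 2]
Births: 3980 × 0.286 = 1138  |  6411 × 0.21 = 1346 ⇒ total 2484
Band 2: 3876 × 0.954 = 3698
Band 3: 4198 × 0.959 = 4026
Band 4: 3980 × 0.964 = 3837
Band 5: 6411 × 0.96 = 6155
Band 6: 9024 × 0.972 = 8771
Band 7: 6367 × 0.952 = 6061
→ [2484, 3698, 4026, 3837, 6155, 8771, 6061]

3698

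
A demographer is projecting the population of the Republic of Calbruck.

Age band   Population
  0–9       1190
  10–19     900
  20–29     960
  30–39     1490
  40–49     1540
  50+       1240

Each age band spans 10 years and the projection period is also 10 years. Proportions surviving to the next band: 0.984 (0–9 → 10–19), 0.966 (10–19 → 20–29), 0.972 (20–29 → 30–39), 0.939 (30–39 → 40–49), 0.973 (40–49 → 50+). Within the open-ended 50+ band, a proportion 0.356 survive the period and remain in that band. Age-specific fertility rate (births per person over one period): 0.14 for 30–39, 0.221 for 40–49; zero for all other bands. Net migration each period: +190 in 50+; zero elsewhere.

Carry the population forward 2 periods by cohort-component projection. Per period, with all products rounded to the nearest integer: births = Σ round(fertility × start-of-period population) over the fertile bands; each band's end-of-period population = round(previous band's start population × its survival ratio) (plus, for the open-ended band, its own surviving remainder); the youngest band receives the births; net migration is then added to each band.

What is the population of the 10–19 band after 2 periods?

After projecting period 1:
Births: 1490 * 0.14 = 209 ; 1540 * 0.221 = 340 ⇒ total 549
10–19: 1190 * 0.984 = 1171
20–29: 900 * 0.966 = 869
30–39: 960 * 0.972 = 933
40–49: 1490 * 0.939 = 1399
50+: 1540 * 0.973 + 1240 * 0.356 = 1498 + 441 = 1939
Net migration: 50+ + 190 → 2129
Population now: 0–9=549, 10–19=1171, 20–29=869, 30–39=933, 40–49=1399, 50+=2129
After projecting period 2:
Births: 933 * 0.14 = 131 ; 1399 * 0.221 = 309 ⇒ total 440
10–19: 549 * 0.984 = 540
20–29: 1171 * 0.966 = 1131
30–39: 869 * 0.972 = 845
40–49: 933 * 0.939 = 876
50+: 1399 * 0.973 + 2129 * 0.356 = 1361 + 758 = 2119
Net migration: 50+ + 190 → 2309
Population now: 0–9=440, 10–19=540, 20–29=1131, 30–39=845, 40–49=876, 50+=2309

540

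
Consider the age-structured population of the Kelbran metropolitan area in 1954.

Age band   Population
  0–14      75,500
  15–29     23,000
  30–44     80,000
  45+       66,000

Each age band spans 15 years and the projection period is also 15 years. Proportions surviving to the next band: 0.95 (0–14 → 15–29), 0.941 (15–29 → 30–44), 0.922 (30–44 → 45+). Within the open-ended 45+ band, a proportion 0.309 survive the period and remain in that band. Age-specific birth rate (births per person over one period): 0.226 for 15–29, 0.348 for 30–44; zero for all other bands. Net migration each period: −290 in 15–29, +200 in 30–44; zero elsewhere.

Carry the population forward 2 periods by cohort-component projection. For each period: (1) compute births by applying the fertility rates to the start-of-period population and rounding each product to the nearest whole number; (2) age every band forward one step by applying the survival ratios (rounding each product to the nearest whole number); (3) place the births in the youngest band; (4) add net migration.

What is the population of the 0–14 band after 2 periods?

23745

[period 1]
Births: 23000 × 0.226 = 5198 ; 80000 × 0.348 = 27840 → 33038
15–29: 75500 × 0.95 = 71725
30–44: 23000 × 0.941 = 21643
45+: 80000 × 0.922 + 66000 × 0.309 = 73760 + 20394 = 94154
Net migration: 15–29 − 290 → 71435; 30–44 + 200 → 21843
→ [33038, 71435, 21843, 94154]
[period 2]
Births: 71435 × 0.226 = 16144 ; 21843 × 0.348 = 7601 → 23745
15–29: 33038 × 0.95 = 31386
30–44: 71435 × 0.941 = 67220
45+: 21843 × 0.922 + 94154 × 0.309 = 20139 + 29094 = 49233
Net migration: 15–29 − 290 → 31096; 30–44 + 200 → 67420
→ [23745, 31096, 67420, 49233]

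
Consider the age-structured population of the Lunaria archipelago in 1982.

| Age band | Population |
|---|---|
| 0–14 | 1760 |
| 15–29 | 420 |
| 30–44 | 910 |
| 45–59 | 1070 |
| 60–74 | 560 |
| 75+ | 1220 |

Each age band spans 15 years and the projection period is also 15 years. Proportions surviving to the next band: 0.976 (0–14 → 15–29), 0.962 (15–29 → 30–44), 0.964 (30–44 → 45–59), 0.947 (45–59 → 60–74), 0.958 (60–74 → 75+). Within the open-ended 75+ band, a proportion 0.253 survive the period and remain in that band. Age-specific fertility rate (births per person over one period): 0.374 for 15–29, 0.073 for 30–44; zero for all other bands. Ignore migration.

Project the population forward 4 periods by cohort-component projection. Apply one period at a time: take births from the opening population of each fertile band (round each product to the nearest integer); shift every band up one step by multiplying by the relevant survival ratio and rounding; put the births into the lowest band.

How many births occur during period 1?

223

Period 1:
Births: 420 × 0.374 = 157 ; 910 × 0.073 = 66 ⇒ total 223
15–29: 1760 × 0.976 = 1718
30–44: 420 × 0.962 = 404
45–59: 910 × 0.964 = 877
60–74: 1070 × 0.947 = 1013
75+: 560 × 0.958 + 1220 × 0.253 = 536 + 309 = 845
→ [223, 1718, 404, 877, 1013, 845]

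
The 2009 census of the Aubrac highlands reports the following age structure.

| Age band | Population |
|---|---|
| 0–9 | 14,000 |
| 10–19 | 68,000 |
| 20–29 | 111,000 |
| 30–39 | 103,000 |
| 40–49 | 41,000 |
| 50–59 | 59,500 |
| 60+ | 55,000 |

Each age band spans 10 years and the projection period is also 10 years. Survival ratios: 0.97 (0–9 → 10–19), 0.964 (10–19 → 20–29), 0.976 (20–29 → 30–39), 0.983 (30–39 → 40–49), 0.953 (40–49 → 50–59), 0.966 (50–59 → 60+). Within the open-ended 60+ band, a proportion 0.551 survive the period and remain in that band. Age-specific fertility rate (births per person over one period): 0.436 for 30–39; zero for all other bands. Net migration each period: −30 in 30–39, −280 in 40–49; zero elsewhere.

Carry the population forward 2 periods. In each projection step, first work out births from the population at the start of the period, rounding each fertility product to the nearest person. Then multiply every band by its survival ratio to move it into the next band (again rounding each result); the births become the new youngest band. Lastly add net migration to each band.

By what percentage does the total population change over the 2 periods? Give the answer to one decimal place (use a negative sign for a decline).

Call the groups 1 to 7, youngest first.
After projecting period 1:
Births: 103000 * 0.436 = 44908
Group 2: 14000 * 0.97 = 13580
Group 3: 68000 * 0.964 = 65552
Group 4: 111000 * 0.976 = 108336
Group 5: 103000 * 0.983 = 101249
Group 6: 41000 * 0.953 = 39073
Group 7: 59500 * 0.966 + 55000 * 0.551 = 57477 + 30305 = 87782
Net migration: Group 4 − 30 → 108306; Group 5 − 280 → 100969
End of period: [44908, 13580, 65552, 108306, 100969, 39073, 87782]
After projecting period 2:
Births: 108306 * 0.436 = 47221
Group 2: 44908 * 0.97 = 43561
Group 3: 13580 * 0.964 = 13091
Group 4: 65552 * 0.976 = 63979
Group 5: 108306 * 0.983 = 106465
Group 6: 100969 * 0.953 = 96223
Group 7: 39073 * 0.966 + 87782 * 0.551 = 37745 + 48368 = 86113
Net migration: Group 4 − 30 → 63949; Group 5 − 280 → 106185
End of period: [47221, 43561, 13091, 63949, 106185, 96223, 86113]
Total: 451500 → 456343; change = 4843; percentage change = 1.1%

1.1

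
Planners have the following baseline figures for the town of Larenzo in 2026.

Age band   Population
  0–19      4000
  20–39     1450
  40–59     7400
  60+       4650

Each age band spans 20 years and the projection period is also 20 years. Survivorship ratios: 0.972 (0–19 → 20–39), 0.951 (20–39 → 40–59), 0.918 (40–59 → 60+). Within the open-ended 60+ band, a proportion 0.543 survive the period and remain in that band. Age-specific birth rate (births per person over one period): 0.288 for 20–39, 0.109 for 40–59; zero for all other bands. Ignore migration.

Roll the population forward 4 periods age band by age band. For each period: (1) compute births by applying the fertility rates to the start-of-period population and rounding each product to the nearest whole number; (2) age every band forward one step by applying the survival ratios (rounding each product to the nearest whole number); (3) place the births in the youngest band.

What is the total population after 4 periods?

Call the bands 1 to 4, youngest first.
Period 1.
Births: 1450 × 0.288 = 418 ; 7400 × 0.109 = 807 → total 1225
Band 2: 4000 × 0.972 = 3888
Band 3: 1450 × 0.951 = 1379
Band 4: 7400 × 0.918 + 4650 × 0.543 = 6793 + 2525 = 9318
End of period: [1225, 3888, 1379, 9318]
Period 2.
Births: 3888 × 0.288 = 1120 ; 1379 × 0.109 = 150 → total 1270
Band 2: 1225 × 0.972 = 1191
Band 3: 3888 × 0.951 = 3697
Band 4: 1379 × 0.918 + 9318 × 0.543 = 1266 + 5060 = 6326
End of period: [1270, 1191, 3697, 6326]
Period 3.
Births: 1191 × 0.288 = 343 ; 3697 × 0.109 = 403 → total 746
Band 2: 1270 × 0.972 = 1234
Band 3: 1191 × 0.951 = 1133
Band 4: 3697 × 0.918 + 6326 × 0.543 = 3394 + 3435 = 6829
End of period: [746, 1234, 1133, 6829]
Period 4.
Births: 1234 × 0.288 = 355 ; 1133 × 0.109 = 123 → total 478
Band 2: 746 × 0.972 = 725
Band 3: 1234 × 0.951 = 1174
Band 4: 1133 × 0.918 + 6829 × 0.543 = 1040 + 3708 = 4748
End of period: [478, 725, 1174, 4748]
Total after period 4: 478 + 725 + 1174 + 4748 = 7125

7125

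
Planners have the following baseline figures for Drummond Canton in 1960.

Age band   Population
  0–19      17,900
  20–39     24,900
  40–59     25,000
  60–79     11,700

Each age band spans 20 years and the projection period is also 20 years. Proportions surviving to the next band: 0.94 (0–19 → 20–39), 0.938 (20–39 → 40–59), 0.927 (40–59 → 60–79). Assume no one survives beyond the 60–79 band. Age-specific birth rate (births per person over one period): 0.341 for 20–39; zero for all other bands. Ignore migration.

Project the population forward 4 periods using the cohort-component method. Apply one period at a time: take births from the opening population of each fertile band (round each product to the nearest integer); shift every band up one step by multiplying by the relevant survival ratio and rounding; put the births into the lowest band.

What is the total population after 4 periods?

16398

Numbering the groups 1..4 from youngest to oldest:
[period 1]
Births: 24900 × 0.341 = 8491
Group 2: 17900 × 0.94 = 16826
Group 3: 24900 × 0.938 = 23356
Group 4: 25000 × 0.927 = 23175
End of period: [8491, 16826, 23356, 23175]
[period 2]
Births: 16826 × 0.341 = 5738
Group 2: 8491 × 0.94 = 7982
Group 3: 16826 × 0.938 = 15783
Group 4: 23356 × 0.927 = 21651
End of period: [5738, 7982, 15783, 21651]
[period 3]
Births: 7982 × 0.341 = 2722
Group 2: 5738 × 0.94 = 5394
Group 3: 7982 × 0.938 = 7487
Group 4: 15783 × 0.927 = 14631
End of period: [2722, 5394, 7487, 14631]
[period 4]
Births: 5394 × 0.341 = 1839
Group 2: 2722 × 0.94 = 2559
Group 3: 5394 × 0.938 = 5060
Group 4: 7487 × 0.927 = 6940
End of period: [1839, 2559, 5060, 6940]
Total after period 4: 1839 + 2559 + 5060 + 6940 = 16398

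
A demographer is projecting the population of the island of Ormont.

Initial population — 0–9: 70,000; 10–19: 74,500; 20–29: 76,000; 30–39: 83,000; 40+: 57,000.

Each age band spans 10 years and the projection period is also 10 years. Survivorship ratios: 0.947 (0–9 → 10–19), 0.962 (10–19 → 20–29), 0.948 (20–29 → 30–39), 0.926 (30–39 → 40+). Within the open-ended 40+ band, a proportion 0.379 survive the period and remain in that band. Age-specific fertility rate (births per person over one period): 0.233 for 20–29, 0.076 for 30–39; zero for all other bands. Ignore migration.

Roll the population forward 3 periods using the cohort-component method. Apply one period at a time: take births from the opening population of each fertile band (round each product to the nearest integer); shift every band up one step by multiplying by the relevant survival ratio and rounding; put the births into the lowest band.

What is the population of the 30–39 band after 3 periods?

Numbering the groups 1..5 from youngest to oldest:
Period 1:
Births: 76000 × 0.233 = 17708, 83000 × 0.076 = 6308 — total 24016
Group 2: 70000 × 0.947 = 66290
Group 3: 74500 × 0.962 = 71669
Group 4: 76000 × 0.948 = 72048
Group 5: 83000 × 0.926 + 57000 × 0.379 = 76858 + 21603 = 98461
End of period: [24016, 66290, 71669, 72048, 98461]
Period 2:
Births: 71669 × 0.233 = 16699, 72048 × 0.076 = 5476 — total 22175
Group 2: 24016 × 0.947 = 22743
Group 3: 66290 × 0.962 = 63771
Group 4: 71669 × 0.948 = 67942
Group 5: 72048 × 0.926 + 98461 × 0.379 = 66716 + 37317 = 104033
End of period: [22175, 22743, 63771, 67942, 104033]
Period 3:
Births: 63771 × 0.233 = 14859, 67942 × 0.076 = 5164 — total 20023
Group 2: 22175 × 0.947 = 21000
Group 3: 22743 × 0.962 = 21879
Group 4: 63771 × 0.948 = 60455
Group 5: 67942 × 0.926 + 104033 × 0.379 = 62914 + 39429 = 102343
End of period: [20023, 21000, 21879, 60455, 102343]

60455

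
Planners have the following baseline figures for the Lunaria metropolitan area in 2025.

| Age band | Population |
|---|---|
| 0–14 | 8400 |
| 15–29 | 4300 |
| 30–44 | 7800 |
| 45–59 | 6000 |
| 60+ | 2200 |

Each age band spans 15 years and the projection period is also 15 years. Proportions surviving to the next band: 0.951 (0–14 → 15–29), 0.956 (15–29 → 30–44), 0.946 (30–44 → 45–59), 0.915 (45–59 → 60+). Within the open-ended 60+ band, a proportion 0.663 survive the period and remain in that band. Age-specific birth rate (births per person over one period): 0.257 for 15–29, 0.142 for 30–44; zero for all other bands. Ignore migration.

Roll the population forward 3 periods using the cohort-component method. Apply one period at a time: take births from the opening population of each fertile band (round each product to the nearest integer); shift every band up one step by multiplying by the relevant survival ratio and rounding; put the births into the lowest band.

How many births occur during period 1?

Period 1.
Births: 4300 * 0.257 = 1105  |  7800 * 0.142 = 1108 → 2213
15–29: 8400 * 0.951 = 7988
30–44: 4300 * 0.956 = 4111
45–59: 7800 * 0.946 = 7379
60+: 6000 * 0.915 + 2200 * 0.663 = 5490 + 1459 = 6949
Population now: 0–14=2213, 15–29=7988, 30–44=4111, 45–59=7379, 60+=6949

2213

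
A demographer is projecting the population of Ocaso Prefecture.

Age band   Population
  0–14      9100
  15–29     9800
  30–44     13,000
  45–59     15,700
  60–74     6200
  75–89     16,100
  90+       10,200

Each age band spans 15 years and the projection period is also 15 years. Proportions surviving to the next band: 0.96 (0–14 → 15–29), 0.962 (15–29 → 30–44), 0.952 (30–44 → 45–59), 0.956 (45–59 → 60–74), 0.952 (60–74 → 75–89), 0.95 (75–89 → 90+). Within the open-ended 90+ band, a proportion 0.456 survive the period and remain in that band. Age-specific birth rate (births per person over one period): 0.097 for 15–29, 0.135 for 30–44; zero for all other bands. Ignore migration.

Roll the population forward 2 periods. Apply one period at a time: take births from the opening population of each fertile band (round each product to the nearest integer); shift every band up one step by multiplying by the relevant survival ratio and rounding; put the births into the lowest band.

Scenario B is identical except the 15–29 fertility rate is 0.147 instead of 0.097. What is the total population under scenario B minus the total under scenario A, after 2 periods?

(Groups numbered youngest = 1 to oldest = 7.)
— Period 1 —
Births: 9800 × 0.097 = 951  |  13000 × 0.135 = 1755 → 2706
Group 2: 9100 × 0.96 = 8736
Group 3: 9800 × 0.962 = 9428
Group 4: 13000 × 0.952 = 12376
Group 5: 15700 × 0.956 = 15009
Group 6: 6200 × 0.952 = 5902
Group 7: 16100 × 0.95 + 10200 × 0.456 = 15295 + 4651 = 19946
End of period: [2706, 8736, 9428, 12376, 15009, 5902, 19946]
— Period 2 —
Births: 8736 × 0.097 = 847  |  9428 × 0.135 = 1273 → 2120
Group 2: 2706 × 0.96 = 2598
Group 3: 8736 × 0.962 = 8404
Group 4: 9428 × 0.952 = 8975
Group 5: 12376 × 0.956 = 11831
Group 6: 15009 × 0.952 = 14289
Group 7: 5902 × 0.95 + 19946 × 0.456 = 5607 + 9095 = 14702
End of period: [2120, 2598, 8404, 8975, 11831, 14289, 14702]
Scenario A total after 2 periods: 62919
Scenario B projection —
— Period 1 —
Births: 9800 × 0.147 = 1441  |  13000 × 0.135 = 1755 → 3196
Group 2: 9100 × 0.96 = 8736
Group 3: 9800 × 0.962 = 9428
Group 4: 13000 × 0.952 = 12376
Group 5: 15700 × 0.956 = 15009
Group 6: 6200 × 0.952 = 5902
Group 7: 16100 × 0.95 + 10200 × 0.456 = 15295 + 4651 = 19946
End of period: [3196, 8736, 9428, 12376, 15009, 5902, 19946]
— Period 2 —
Births: 8736 × 0.147 = 1284  |  9428 × 0.135 = 1273 → 2557
Group 2: 3196 × 0.96 = 3068
Group 3: 8736 × 0.962 = 8404
Group 4: 9428 × 0.952 = 8975
Group 5: 12376 × 0.956 = 11831
Group 6: 15009 × 0.952 = 14289
Group 7: 5902 × 0.95 + 19946 × 0.456 = 5607 + 9095 = 14702
End of period: [2557, 3068, 8404, 8975, 11831, 14289, 14702]
Scenario B total after 2 periods: 63826
Difference B − A = 63826 − 62919 = 907

907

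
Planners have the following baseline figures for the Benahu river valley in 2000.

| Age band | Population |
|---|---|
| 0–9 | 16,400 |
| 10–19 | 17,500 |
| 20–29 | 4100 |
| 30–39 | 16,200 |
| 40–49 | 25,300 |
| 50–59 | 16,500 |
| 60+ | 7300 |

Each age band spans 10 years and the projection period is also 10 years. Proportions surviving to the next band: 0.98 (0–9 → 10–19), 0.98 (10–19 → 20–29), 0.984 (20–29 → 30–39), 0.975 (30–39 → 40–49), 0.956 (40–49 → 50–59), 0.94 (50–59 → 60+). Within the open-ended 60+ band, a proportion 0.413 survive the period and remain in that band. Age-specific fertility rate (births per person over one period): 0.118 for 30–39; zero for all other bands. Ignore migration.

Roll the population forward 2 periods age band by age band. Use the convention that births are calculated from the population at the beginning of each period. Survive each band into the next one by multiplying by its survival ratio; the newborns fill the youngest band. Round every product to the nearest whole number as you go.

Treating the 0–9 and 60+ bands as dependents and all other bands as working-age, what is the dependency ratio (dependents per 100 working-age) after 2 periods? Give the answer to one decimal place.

57.7

Numbering the groups 1..7 from youngest to oldest:
After projecting period 1:
Births: 16200 × 0.118 = 1912
Group 2: 16400 × 0.98 = 16072
Group 3: 17500 × 0.98 = 17150
Group 4: 4100 × 0.984 = 4034
Group 5: 16200 × 0.975 = 15795
Group 6: 25300 × 0.956 = 24187
Group 7: 16500 × 0.94 + 7300 × 0.413 = 15510 + 3015 = 18525
Population now: 0–9=1912, 10–19=16072, 20–29=17150, 30–39=4034, 40–49=15795, 50–59=24187, 60+=18525
After projecting period 2:
Births: 4034 × 0.118 = 476
Group 2: 1912 × 0.98 = 1874
Group 3: 16072 × 0.98 = 15751
Group 4: 17150 × 0.984 = 16876
Group 5: 4034 × 0.975 = 3933
Group 6: 15795 × 0.956 = 15100
Group 7: 24187 × 0.94 + 18525 × 0.413 = 22736 + 7651 = 30387
Population now: 0–9=476, 10–19=1874, 20–29=15751, 30–39=16876, 40–49=3933, 50–59=15100, 60+=30387
Dependents (band 0–9 + band 60+) = 476 + 30387 = 30863; working-age = 53534; ratio = 30863/53534 × 100 = 57.7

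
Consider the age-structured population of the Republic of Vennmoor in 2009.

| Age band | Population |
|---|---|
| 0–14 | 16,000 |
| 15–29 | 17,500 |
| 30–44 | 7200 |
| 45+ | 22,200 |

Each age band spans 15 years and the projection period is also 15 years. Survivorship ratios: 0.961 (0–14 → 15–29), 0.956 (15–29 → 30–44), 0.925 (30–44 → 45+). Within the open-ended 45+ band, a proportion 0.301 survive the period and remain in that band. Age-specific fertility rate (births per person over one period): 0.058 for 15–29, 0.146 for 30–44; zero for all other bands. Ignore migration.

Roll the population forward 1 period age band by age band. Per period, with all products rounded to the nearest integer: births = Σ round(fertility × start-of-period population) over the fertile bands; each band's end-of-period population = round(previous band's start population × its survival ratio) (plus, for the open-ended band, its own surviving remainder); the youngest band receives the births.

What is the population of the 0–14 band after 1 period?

Numbering the bands 1..4 from youngest to oldest:
After projecting period 1:
Births: 17500 * 0.058 = 1015, 7200 * 0.146 = 1051 → 2066
Band 2: 16000 * 0.961 = 15376
Band 3: 17500 * 0.956 = 16730
Band 4: 7200 * 0.925 + 22200 * 0.301 = 6660 + 6682 = 13342
End of period: [2066, 15376, 16730, 13342]

2066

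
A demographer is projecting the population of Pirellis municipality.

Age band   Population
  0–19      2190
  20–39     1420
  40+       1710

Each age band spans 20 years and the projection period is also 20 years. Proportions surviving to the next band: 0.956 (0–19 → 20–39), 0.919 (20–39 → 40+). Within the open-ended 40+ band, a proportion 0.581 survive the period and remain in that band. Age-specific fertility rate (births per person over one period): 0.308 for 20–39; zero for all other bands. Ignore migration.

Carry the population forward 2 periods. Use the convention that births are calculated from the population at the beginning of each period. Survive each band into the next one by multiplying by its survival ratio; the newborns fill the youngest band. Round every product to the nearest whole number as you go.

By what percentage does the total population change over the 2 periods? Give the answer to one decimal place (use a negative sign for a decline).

Let band 1 be 0–19 through band 3 = 40+.
[period 1]
Births: 1420 × 0.308 = 437
Band 2: 2190 × 0.956 = 2094
Band 3: 1420 × 0.919 + 1710 × 0.581 = 1305 + 994 = 2299
End of period: [437, 2094, 2299]
[period 2]
Births: 2094 × 0.308 = 645
Band 2: 437 × 0.956 = 418
Band 3: 2094 × 0.919 + 2299 × 0.581 = 1924 + 1336 = 3260
End of period: [645, 418, 3260]
Total: 5320 → 4323; change = -997; percentage change = -18.7%

-18.7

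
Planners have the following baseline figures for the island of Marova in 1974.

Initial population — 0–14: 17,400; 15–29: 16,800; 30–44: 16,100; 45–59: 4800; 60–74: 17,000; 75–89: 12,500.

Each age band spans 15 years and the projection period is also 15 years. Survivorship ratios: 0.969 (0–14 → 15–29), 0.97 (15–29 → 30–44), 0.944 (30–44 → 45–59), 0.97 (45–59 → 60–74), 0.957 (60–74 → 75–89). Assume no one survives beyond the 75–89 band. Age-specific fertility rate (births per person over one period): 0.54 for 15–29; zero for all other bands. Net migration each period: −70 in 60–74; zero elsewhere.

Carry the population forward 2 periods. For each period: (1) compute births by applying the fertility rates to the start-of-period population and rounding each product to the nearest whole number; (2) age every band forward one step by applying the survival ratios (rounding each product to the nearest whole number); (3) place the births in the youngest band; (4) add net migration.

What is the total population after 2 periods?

After projecting period 1:
Births: 16800 × 0.54 = 9072
15–29: 17400 × 0.969 = 16861
30–44: 16800 × 0.97 = 16296
45–59: 16100 × 0.944 = 15198
60–74: 4800 × 0.97 = 4656
75–89: 17000 × 0.957 = 16269
Net migration: 60–74 − 70 → 4586
Giving 9072 / 16861 / 16296 / 15198 / 4586 / 16269.
After projecting period 2:
Births: 16861 × 0.54 = 9105
15–29: 9072 × 0.969 = 8791
30–44: 16861 × 0.97 = 16355
45–59: 16296 × 0.944 = 15383
60–74: 15198 × 0.97 = 14742
75–89: 4586 × 0.957 = 4389
Net migration: 60–74 − 70 → 14672
Giving 9105 / 8791 / 16355 / 15383 / 14672 / 4389.
Total after period 2: 9105 + 8791 + 16355 + 15383 + 14672 + 4389 = 68695

68695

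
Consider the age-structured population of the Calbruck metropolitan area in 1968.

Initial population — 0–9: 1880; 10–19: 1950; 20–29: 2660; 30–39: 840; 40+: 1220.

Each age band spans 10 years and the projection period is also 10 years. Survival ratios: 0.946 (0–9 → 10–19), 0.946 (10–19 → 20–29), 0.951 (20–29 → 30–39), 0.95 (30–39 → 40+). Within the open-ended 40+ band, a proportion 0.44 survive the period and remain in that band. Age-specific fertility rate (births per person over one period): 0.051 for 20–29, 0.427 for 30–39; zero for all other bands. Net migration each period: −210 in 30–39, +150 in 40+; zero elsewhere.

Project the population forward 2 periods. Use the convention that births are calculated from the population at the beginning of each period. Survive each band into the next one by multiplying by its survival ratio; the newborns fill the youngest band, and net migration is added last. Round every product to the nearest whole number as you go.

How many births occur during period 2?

1085

Period 1:
Births: 2660 × 0.051 = 136 ; 840 × 0.427 = 359 — total 495
10–19: 1880 × 0.946 = 1778
20–29: 1950 × 0.946 = 1845
30–39: 2660 × 0.951 = 2530
40+: 840 × 0.95 + 1220 × 0.44 = 798 + 537 = 1335
Net migration: 30–39 − 210 → 2320; 40+ + 150 → 1485
End of period: [495, 1778, 1845, 2320, 1485]
Period 2:
Births: 1845 × 0.051 = 94 ; 2320 × 0.427 = 991 — total 1085
10–19: 495 × 0.946 = 468
20–29: 1778 × 0.946 = 1682
30–39: 1845 × 0.951 = 1755
40+: 2320 × 0.95 + 1485 × 0.44 = 2204 + 653 = 2857
Net migration: 30–39 − 210 → 1545; 40+ + 150 → 3007
End of period: [1085, 468, 1682, 1545, 3007]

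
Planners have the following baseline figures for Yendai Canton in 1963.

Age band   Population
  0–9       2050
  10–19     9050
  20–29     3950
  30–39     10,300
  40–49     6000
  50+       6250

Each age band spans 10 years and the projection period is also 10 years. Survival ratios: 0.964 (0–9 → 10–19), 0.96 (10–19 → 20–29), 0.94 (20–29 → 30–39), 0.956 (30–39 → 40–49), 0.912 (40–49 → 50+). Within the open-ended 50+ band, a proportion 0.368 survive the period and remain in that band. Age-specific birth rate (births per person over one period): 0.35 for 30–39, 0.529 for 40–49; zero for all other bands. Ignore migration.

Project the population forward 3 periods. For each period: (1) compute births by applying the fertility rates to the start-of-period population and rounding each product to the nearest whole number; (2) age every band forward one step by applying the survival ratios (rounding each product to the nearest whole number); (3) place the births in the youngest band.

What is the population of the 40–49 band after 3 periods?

7808

Call the bands 1 to 6, youngest first.
Period 1:
Births: 10300 * 0.35 = 3605, 6000 * 0.529 = 3174 — total 6779
Band 2: 2050 * 0.964 = 1976
Band 3: 9050 * 0.96 = 8688
Band 4: 3950 * 0.94 = 3713
Band 5: 10300 * 0.956 = 9847
Band 6: 6000 * 0.912 + 6250 * 0.368 = 5472 + 2300 = 7772
End of period: [6779, 1976, 8688, 3713, 9847, 7772]
Period 2:
Births: 3713 * 0.35 = 1300, 9847 * 0.529 = 5209 — total 6509
Band 2: 6779 * 0.964 = 6535
Band 3: 1976 * 0.96 = 1897
Band 4: 8688 * 0.94 = 8167
Band 5: 3713 * 0.956 = 3550
Band 6: 9847 * 0.912 + 7772 * 0.368 = 8980 + 2860 = 11840
End of period: [6509, 6535, 1897, 8167, 3550, 11840]
Period 3:
Births: 8167 * 0.35 = 2858, 3550 * 0.529 = 1878 — total 4736
Band 2: 6509 * 0.964 = 6275
Band 3: 6535 * 0.96 = 6274
Band 4: 1897 * 0.94 = 1783
Band 5: 8167 * 0.956 = 7808
Band 6: 3550 * 0.912 + 11840 * 0.368 = 3238 + 4357 = 7595
End of period: [4736, 6275, 6274, 1783, 7808, 7595]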